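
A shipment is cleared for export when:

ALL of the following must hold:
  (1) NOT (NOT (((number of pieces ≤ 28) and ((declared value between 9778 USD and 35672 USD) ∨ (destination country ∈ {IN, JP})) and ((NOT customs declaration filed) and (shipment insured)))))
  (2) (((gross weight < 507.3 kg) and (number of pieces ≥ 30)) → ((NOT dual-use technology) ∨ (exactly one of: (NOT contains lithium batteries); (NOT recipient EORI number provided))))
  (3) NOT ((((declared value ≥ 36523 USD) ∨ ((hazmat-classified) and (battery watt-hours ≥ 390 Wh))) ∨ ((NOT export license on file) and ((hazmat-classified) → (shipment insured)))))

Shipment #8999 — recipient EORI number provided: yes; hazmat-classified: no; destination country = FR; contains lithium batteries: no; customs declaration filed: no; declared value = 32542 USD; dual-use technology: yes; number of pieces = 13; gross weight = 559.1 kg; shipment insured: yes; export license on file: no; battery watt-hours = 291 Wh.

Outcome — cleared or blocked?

Atomic conditions:
  number of pieces ≤ 28: 13 ≤ 28 is true
  declared value between 9778 USD and 35672 USD: 32542 in [9778, 35672] is true
  destination country ∈ {IN, JP}: FR is not in the set → false
  NOT customs declaration filed: no → true
  shipment insured: yes → true
  gross weight < 507.3 kg: 559.1 < 507.3 is false
  number of pieces ≥ 30: 13 ≥ 30 is false
  NOT dual-use technology: yes → false
  NOT contains lithium batteries: no → true
  NOT recipient EORI number provided: yes → false
  declared value ≥ 36523 USD: 32542 ≥ 36523 is false
  hazmat-classified: no → false
  battery watt-hours ≥ 390 Wh: 291 ≥ 390 is false
  NOT export license on file: no → true
Combine:
[1.1.1.2] true OR false = true
[1.1.1.3] true AND true = true
[1.1.1] true AND true AND true = true
[1.1] NOT true = false
[1] NOT false = true
[2.1] false AND false = false
[2.2.2] exactly-one(true, false) = true
[2.2] false OR true = true
[2] false → true (antecedent false ⇒ implication holds) = true
[3.1.1.2] false AND false = false
[3.1.1] false OR false = false
[3.1.2.2] false → true (antecedent false ⇒ implication holds) = true
[3.1.2] true AND true = true
[3.1] false OR true = true
[3] NOT true = false
[root] true AND true AND false = false
Overall: false → blocked

Blocked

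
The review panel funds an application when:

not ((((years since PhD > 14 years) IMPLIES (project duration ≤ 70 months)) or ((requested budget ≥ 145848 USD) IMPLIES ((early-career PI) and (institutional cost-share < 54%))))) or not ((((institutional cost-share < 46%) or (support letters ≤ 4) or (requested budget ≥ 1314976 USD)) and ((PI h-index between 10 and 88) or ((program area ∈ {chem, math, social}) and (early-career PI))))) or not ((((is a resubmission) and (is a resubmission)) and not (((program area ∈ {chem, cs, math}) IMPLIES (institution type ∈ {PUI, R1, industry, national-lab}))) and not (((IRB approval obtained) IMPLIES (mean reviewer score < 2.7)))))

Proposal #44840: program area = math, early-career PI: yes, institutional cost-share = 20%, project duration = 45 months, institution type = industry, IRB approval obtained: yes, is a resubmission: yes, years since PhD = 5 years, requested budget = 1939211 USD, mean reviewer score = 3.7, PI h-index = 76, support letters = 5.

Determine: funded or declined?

Funded

Atomic conditions:
  years since PhD > 14 years: 5 > 14 is false
  project duration ≤ 70 months: 45 ≤ 70 is true
  requested budget ≥ 145848 USD: 1939211 ≥ 145848 is true
  early-career PI: yes → true
  institutional cost-share < 54%: 20 < 54 is true
  institutional cost-share < 46%: 20 < 46 is true
  support letters ≤ 4: 5 ≤ 4 is false
  requested budget ≥ 1314976 USD: 1939211 ≥ 1314976 is true
  PI h-index between 10 and 88: 76 in [10, 88] is true
  program area ∈ {chem, math, social}: math is in the set → true
  is a resubmission: yes → true
  program area ∈ {chem, cs, math}: math is in the set → true
  institution type ∈ {PUI, R1, industry, national-lab}: industry is in the set → true
  IRB approval obtained: yes → true
  mean reviewer score < 2.7: 3.7 < 2.7 is false
Combine:
[1.1.1] false → true (antecedent false ⇒ implication holds) = true
[1.1.2.2] true AND true = true
[1.1.2] true → true = true
[1.1] true OR true = true
[1] NOT true = false
[2.1.1] true OR false OR true = true
[2.1.2.2] true AND true = true
[2.1.2] true OR true = true
[2.1] true AND true = true
[2] NOT true = false
[3.1.1] true AND true = true
[3.1.2.1] true → true = true
[3.1.2] NOT true = false
[3.1.3.1] true → false = false
[3.1.3] NOT false = true
[3.1] true AND false AND true = false
[3] NOT false = true
[root] false OR false OR true = true
Overall: true → funded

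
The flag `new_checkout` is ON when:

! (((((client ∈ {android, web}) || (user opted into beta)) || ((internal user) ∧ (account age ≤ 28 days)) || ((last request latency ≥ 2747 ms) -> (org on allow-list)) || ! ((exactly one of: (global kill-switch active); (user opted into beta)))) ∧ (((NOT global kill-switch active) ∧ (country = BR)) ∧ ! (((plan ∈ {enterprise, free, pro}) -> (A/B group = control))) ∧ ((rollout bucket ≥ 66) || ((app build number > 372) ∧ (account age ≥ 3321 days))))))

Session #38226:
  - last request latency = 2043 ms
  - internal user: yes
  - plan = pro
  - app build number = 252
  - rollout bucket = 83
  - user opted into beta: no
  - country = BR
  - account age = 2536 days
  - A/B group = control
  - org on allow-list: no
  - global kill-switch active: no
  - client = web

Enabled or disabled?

Atomic conditions:
  client ∈ {android, web}: web is in the set → true
  user opted into beta: no → false
  internal user: yes → true
  account age ≤ 28 days: 2536 ≤ 28 is false
  last request latency ≥ 2747 ms: 2043 ≥ 2747 is false
  org on allow-list: no → false
  global kill-switch active: no → false
  NOT global kill-switch active: no → true
  country = BR: BR == BR is true
  plan ∈ {enterprise, free, pro}: pro is in the set → true
  A/B group = control: control == control is true
  rollout bucket ≥ 66: 83 ≥ 66 is true
  app build number > 372: 252 > 372 is false
  account age ≥ 3321 days: 2536 ≥ 3321 is false
Combine:
[1.1.1] true OR false = true
[1.1.2] true AND false = false
[1.1.3] false → false (antecedent false ⇒ implication holds) = true
[1.1.4.1] exactly-one(false, false) = false
[1.1.4] NOT false = true
[1.1] true OR false OR true OR true = true
[1.2.1] true AND true = true
[1.2.2.1] true → true = true
[1.2.2] NOT true = false
[1.2.3.2] false AND false = false
[1.2.3] true OR false = true
[1.2] true AND false AND true = false
[1] true AND false = false
[root] NOT false = true
Overall: true → enabled

Enabled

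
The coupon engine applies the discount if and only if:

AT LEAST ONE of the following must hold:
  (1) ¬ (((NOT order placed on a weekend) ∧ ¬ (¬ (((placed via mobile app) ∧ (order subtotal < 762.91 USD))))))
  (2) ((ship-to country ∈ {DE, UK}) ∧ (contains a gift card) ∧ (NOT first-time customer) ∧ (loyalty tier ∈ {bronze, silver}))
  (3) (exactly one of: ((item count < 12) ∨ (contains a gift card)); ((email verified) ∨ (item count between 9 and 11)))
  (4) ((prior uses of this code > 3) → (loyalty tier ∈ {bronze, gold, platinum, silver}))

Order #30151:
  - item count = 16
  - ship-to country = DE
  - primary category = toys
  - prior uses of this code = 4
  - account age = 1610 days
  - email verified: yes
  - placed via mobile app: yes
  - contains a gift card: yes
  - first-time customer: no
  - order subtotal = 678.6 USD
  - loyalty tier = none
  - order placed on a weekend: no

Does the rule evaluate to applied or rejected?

Rejected

Atomic conditions:
  NOT order placed on a weekend: no → true
  placed via mobile app: yes → true
  order subtotal < 762.91 USD: 678.6 < 762.91 is true
  ship-to country ∈ {DE, UK}: DE is in the set → true
  contains a gift card: yes → true
  NOT first-time customer: no → true
  loyalty tier ∈ {bronze, silver}: none is not in the set → false
  item count < 12: 16 < 12 is false
  email verified: yes → true
  item count between 9 and 11: 16 in [9, 11] is false
  prior uses of this code > 3: 4 > 3 is true
  loyalty tier ∈ {bronze, gold, platinum, silver}: none is not in the set → false
Combine:
[1.1.2.1.1] true AND true = true
[1.1.2.1] NOT true = false
[1.1.2] NOT false = true
[1.1] true AND true = true
[1] NOT true = false
[2] true AND true AND true AND false = false
[3.1] false OR true = true
[3.2] true OR false = true
[3] exactly-one(true, true) = false
[4] true → false = false
[root] false OR false OR false OR false = false
Overall: false → rejected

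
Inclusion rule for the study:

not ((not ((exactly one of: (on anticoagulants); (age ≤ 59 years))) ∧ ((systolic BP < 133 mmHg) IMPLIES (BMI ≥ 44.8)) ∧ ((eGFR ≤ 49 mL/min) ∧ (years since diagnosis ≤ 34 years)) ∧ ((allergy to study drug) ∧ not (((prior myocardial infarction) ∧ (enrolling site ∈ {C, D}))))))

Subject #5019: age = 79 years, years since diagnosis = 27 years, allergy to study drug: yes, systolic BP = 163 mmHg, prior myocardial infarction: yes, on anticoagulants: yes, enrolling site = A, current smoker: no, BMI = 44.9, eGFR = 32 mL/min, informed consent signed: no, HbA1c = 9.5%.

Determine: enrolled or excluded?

Enrolled

Atomic conditions:
  on anticoagulants: yes → true
  age ≤ 59 years: 79 ≤ 59 is false
  systolic BP < 133 mmHg: 163 < 133 is false
  BMI ≥ 44.8: 44.9 ≥ 44.8 is true
  eGFR ≤ 49 mL/min: 32 ≤ 49 is true
  years since diagnosis ≤ 34 years: 27 ≤ 34 is true
  allergy to study drug: yes → true
  prior myocardial infarction: yes → true
  enrolling site ∈ {C, D}: A is not in the set → false
Combine:
[1.1.1] exactly-one(true, false) = true
[1.1] NOT true = false
[1.2] false → true (antecedent false ⇒ implication holds) = true
[1.3] true AND true = true
[1.4.2.1] true AND false = false
[1.4.2] NOT false = true
[1.4] true AND true = true
[1] false AND true AND true AND true = false
[root] NOT false = true
Overall: true → enrolled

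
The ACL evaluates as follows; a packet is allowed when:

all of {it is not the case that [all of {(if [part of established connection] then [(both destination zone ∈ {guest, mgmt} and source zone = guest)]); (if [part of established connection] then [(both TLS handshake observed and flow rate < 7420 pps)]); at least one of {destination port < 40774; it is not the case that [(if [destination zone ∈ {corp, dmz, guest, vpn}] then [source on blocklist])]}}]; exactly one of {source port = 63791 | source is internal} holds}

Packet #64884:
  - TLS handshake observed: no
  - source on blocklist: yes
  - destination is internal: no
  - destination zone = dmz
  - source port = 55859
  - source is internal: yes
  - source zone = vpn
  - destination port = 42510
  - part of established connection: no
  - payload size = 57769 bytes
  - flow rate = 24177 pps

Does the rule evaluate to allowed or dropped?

Atomic conditions:
  part of established connection: no → false
  destination zone ∈ {guest, mgmt}: dmz is not in the set → false
  source zone = guest: vpn == guest is false
  TLS handshake observed: no → false
  flow rate < 7420 pps: 24177 < 7420 is false
  destination port < 40774: 42510 < 40774 is false
  destination zone ∈ {corp, dmz, guest, vpn}: dmz is in the set → true
  source on blocklist: yes → true
  source port = 63791: 55859 == 63791 is false
  source is internal: yes → true
Combine:
[1.1.1.2] false AND false = false
[1.1.1] false → false (antecedent false ⇒ implication holds) = true
[1.1.2.2] false AND false = false
[1.1.2] false → false (antecedent false ⇒ implication holds) = true
[1.1.3.2.1] true → true = true
[1.1.3.2] NOT true = false
[1.1.3] false OR false = false
[1.1] true AND true AND false = false
[1] NOT false = true
[2] exactly-one(false, true) = true
[root] true AND true = true
Overall: true → allowed

Allowed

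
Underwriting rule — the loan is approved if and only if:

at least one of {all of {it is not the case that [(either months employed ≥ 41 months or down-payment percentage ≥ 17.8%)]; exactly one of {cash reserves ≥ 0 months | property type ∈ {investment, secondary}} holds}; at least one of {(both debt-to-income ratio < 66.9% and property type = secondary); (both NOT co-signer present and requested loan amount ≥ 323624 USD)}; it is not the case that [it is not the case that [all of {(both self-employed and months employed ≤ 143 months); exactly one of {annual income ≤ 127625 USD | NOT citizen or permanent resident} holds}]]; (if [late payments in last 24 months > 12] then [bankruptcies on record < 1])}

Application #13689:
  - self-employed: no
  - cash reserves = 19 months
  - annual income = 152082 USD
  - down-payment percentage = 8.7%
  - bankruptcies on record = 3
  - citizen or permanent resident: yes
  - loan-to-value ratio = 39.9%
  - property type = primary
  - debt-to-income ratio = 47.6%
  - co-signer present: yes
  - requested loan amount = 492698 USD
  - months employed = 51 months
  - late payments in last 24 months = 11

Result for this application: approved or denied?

Atomic conditions:
  months employed ≥ 41 months: 51 ≥ 41 is true
  down-payment percentage ≥ 17.8%: 8.7 ≥ 17.8 is false
  cash reserves ≥ 0 months: 19 ≥ 0 is true
  property type ∈ {investment, secondary}: primary is not in the set → false
  debt-to-income ratio < 66.9%: 47.6 < 66.9 is true
  property type = secondary: primary == secondary is false
  NOT co-signer present: yes → false
  requested loan amount ≥ 323624 USD: 492698 ≥ 323624 is true
  self-employed: no → false
  months employed ≤ 143 months: 51 ≤ 143 is true
  annual income ≤ 127625 USD: 152082 ≤ 127625 is false
  NOT citizen or permanent resident: yes → false
  late payments in last 24 months > 12: 11 > 12 is false
  bankruptcies on record < 1: 3 < 1 is false
Combine:
[1.1.1] true OR false = true
[1.1] NOT true = false
[1.2] exactly-one(true, false) = true
[1] false AND true = false
[2.1] true AND false = false
[2.2] false AND true = false
[2] false OR false = false
[3.1.1.1] false AND true = false
[3.1.1.2] exactly-one(false, false) = false
[3.1.1] false AND false = false
[3.1] NOT false = true
[3] NOT true = false
[4] false → false (antecedent false ⇒ implication holds) = true
[root] false OR false OR false OR true = true
Overall: true → approved

Approved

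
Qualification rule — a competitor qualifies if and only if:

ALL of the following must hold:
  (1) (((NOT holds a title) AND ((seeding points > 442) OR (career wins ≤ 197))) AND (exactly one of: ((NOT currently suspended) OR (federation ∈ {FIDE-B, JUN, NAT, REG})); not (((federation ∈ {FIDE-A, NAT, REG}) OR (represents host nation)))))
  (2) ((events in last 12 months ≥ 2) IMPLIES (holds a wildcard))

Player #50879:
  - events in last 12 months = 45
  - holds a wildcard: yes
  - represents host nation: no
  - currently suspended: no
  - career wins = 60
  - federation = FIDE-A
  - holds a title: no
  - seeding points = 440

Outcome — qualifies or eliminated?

Qualifies

Atomic conditions:
  NOT holds a title: no → true
  seeding points > 442: 440 > 442 is false
  career wins ≤ 197: 60 ≤ 197 is true
  NOT currently suspended: no → true
  federation ∈ {FIDE-B, JUN, NAT, REG}: FIDE-A is not in the set → false
  federation ∈ {FIDE-A, NAT, REG}: FIDE-A is in the set → true
  represents host nation: no → false
  events in last 12 months ≥ 2: 45 ≥ 2 is true
  holds a wildcard: yes → true
Combine:
[1.1.2] false OR true = true
[1.1] true AND true = true
[1.2.1] true OR false = true
[1.2.2.1] true OR false = true
[1.2.2] NOT true = false
[1.2] exactly-one(true, false) = true
[1] true AND true = true
[2] true → true = true
[root] true AND true = true
Overall: true → qualifies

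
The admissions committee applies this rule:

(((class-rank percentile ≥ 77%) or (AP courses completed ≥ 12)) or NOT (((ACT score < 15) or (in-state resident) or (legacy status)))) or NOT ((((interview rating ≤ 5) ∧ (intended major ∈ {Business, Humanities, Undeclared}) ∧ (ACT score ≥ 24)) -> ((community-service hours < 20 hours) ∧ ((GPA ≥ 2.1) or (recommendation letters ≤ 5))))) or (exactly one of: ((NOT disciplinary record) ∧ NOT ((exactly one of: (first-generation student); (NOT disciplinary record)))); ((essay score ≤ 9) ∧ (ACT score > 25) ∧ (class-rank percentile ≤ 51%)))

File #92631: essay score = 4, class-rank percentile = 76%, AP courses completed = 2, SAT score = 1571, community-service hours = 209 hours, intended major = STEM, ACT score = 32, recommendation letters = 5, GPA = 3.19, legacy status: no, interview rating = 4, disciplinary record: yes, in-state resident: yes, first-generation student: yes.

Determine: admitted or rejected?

Rejected

Atomic conditions:
  class-rank percentile ≥ 77%: 76 ≥ 77 is false
  AP courses completed ≥ 12: 2 ≥ 12 is false
  ACT score < 15: 32 < 15 is false
  in-state resident: yes → true
  legacy status: no → false
  interview rating ≤ 5: 4 ≤ 5 is true
  intended major ∈ {Business, Humanities, Undeclared}: STEM is not in the set → false
  ACT score ≥ 24: 32 ≥ 24 is true
  community-service hours < 20 hours: 209 < 20 is false
  GPA ≥ 2.1: 3.19 ≥ 2.1 is true
  recommendation letters ≤ 5: 5 ≤ 5 is true
  NOT disciplinary record: yes → false
  first-generation student: yes → true
  essay score ≤ 9: 4 ≤ 9 is true
  ACT score > 25: 32 > 25 is true
  class-rank percentile ≤ 51%: 76 ≤ 51 is false
Combine:
[1.1] false OR false = false
[1.2.1] false OR true OR false = true
[1.2] NOT true = false
[1] false OR false = false
[2.1.1] true AND false AND true = false
[2.1.2.2] true OR true = true
[2.1.2] false AND true = false
[2.1] false → false (antecedent false ⇒ implication holds) = true
[2] NOT true = false
[3.1.2.1] exactly-one(true, false) = true
[3.1.2] NOT true = false
[3.1] false AND false = false
[3.2] true AND true AND false = false
[3] exactly-one(false, false) = false
[root] false OR false OR false = false
Overall: false → rejected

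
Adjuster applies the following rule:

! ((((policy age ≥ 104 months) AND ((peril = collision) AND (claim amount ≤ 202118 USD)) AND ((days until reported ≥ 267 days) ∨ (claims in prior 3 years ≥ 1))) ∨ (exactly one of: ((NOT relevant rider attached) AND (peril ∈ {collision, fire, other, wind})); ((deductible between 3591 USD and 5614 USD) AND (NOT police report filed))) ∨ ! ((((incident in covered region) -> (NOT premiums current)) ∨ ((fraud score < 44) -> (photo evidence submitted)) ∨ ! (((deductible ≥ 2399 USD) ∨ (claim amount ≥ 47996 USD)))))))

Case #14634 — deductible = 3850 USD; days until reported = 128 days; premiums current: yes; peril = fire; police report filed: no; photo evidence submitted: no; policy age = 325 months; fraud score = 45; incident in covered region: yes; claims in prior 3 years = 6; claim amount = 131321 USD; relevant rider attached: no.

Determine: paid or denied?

Paid

Atomic conditions:
  policy age ≥ 104 months: 325 ≥ 104 is true
  peril = collision: fire == collision is false
  claim amount ≤ 202118 USD: 131321 ≤ 202118 is true
  days until reported ≥ 267 days: 128 ≥ 267 is false
  claims in prior 3 years ≥ 1: 6 ≥ 1 is true
  NOT relevant rider attached: no → true
  peril ∈ {collision, fire, other, wind}: fire is in the set → true
  deductible between 3591 USD and 5614 USD: 3850 in [3591, 5614] is true
  NOT police report filed: no → true
  incident in covered region: yes → true
  NOT premiums current: yes → false
  fraud score < 44: 45 < 44 is false
  photo evidence submitted: no → false
  deductible ≥ 2399 USD: 3850 ≥ 2399 is true
  claim amount ≥ 47996 USD: 131321 ≥ 47996 is true
Combine:
[1.1.2] false AND true = false
[1.1.3] false OR true = true
[1.1] true AND false AND true = false
[1.2.1] true AND true = true
[1.2.2] true AND true = true
[1.2] exactly-one(true, true) = false
[1.3.1.1] true → false = false
[1.3.1.2] false → false (antecedent false ⇒ implication holds) = true
[1.3.1.3.1] true OR true = true
[1.3.1.3] NOT true = false
[1.3.1] false OR true OR false = true
[1.3] NOT true = false
[1] false OR false OR false = false
[root] NOT false = true
Overall: true → paid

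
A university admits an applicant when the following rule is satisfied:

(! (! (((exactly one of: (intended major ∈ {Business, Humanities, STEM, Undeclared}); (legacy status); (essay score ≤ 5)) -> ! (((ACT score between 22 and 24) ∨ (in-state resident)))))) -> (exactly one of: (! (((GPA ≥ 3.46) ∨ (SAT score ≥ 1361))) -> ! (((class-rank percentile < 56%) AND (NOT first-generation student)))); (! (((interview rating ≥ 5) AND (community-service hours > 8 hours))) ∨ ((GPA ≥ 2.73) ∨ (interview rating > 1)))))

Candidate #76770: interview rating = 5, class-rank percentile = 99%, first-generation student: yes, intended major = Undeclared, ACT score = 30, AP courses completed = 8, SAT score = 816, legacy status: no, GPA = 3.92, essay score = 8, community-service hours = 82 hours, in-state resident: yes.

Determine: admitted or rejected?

Admitted

Atomic conditions:
  intended major ∈ {Business, Humanities, STEM, Undeclared}: Undeclared is in the set → true
  legacy status: no → false
  essay score ≤ 5: 8 ≤ 5 is false
  ACT score between 22 and 24: 30 in [22, 24] is false
  in-state resident: yes → true
  GPA ≥ 3.46: 3.92 ≥ 3.46 is true
  SAT score ≥ 1361: 816 ≥ 1361 is false
  class-rank percentile < 56%: 99 < 56 is false
  NOT first-generation student: yes → false
  interview rating ≥ 5: 5 ≥ 5 is true
  community-service hours > 8 hours: 82 > 8 is true
  GPA ≥ 2.73: 3.92 ≥ 2.73 is true
  interview rating > 1: 5 > 1 is true
Combine:
[1.1.1.1] exactly-one(true, false, false) = true
[1.1.1.2.1] false OR true = true
[1.1.1.2] NOT true = false
[1.1.1] true → false = false
[1.1] NOT false = true
[1] NOT true = false
[2.1.1.1] true OR false = true
[2.1.1] NOT true = false
[2.1.2.1] false AND false = false
[2.1.2] NOT false = true
[2.1] false → true (antecedent false ⇒ implication holds) = true
[2.2.1.1] true AND true = true
[2.2.1] NOT true = false
[2.2.2] true OR true = true
[2.2] false OR true = true
[2] exactly-one(true, true) = false
[root] false → false (antecedent false ⇒ implication holds) = true
Overall: true → admitted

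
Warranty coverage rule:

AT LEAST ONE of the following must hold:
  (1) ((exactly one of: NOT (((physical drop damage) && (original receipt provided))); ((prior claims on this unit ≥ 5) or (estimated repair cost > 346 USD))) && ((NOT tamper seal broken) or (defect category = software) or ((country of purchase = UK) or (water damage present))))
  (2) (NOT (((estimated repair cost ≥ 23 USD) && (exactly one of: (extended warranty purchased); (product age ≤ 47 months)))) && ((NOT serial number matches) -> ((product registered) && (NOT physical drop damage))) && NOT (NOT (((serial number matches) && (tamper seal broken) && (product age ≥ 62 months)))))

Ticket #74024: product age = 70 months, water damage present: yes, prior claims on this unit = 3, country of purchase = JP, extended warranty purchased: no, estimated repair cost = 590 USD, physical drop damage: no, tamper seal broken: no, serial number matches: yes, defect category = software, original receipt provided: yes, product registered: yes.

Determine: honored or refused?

Refused

Atomic conditions:
  physical drop damage: no → false
  original receipt provided: yes → true
  prior claims on this unit ≥ 5: 3 ≥ 5 is false
  estimated repair cost > 346 USD: 590 > 346 is true
  NOT tamper seal broken: no → true
  defect category = software: software == software is true
  country of purchase = UK: JP == UK is false
  water damage present: yes → true
  estimated repair cost ≥ 23 USD: 590 ≥ 23 is true
  extended warranty purchased: no → false
  product age ≤ 47 months: 70 ≤ 47 is false
  NOT serial number matches: yes → false
  product registered: yes → true
  NOT physical drop damage: no → true
  serial number matches: yes → true
  tamper seal broken: no → false
  product age ≥ 62 months: 70 ≥ 62 is true
Combine:
[1.1.1.1] false AND true = false
[1.1.1] NOT false = true
[1.1.2] false OR true = true
[1.1] exactly-one(true, true) = false
[1.2.3] false OR true = true
[1.2] true OR true OR true = true
[1] false AND true = false
[2.1.1.2] exactly-one(false, false) = false
[2.1.1] true AND false = false
[2.1] NOT false = true
[2.2.2] true AND true = true
[2.2] false → true (antecedent false ⇒ implication holds) = true
[2.3.1.1] true AND false AND true = false
[2.3.1] NOT false = true
[2.3] NOT true = false
[2] true AND true AND false = false
[root] false OR false = false
Overall: false → refused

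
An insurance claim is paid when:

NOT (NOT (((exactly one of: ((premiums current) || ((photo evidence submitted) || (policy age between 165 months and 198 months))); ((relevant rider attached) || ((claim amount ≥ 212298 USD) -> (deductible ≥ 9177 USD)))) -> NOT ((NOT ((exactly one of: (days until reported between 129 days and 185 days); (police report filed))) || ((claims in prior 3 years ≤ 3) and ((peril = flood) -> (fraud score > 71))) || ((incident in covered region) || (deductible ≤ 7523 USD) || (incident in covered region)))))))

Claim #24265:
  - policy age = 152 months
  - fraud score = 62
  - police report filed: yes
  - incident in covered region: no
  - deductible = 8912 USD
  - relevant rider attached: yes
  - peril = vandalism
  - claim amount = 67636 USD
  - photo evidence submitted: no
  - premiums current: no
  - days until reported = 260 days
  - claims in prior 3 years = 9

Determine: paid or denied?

Atomic conditions:
  premiums current: no → false
  photo evidence submitted: no → false
  policy age between 165 months and 198 months: 152 in [165, 198] is false
  relevant rider attached: yes → true
  claim amount ≥ 212298 USD: 67636 ≥ 212298 is false
  deductible ≥ 9177 USD: 8912 ≥ 9177 is false
  days until reported between 129 days and 185 days: 260 in [129, 185] is false
  police report filed: yes → true
  claims in prior 3 years ≤ 3: 9 ≤ 3 is false
  peril = flood: vandalism == flood is false
  fraud score > 71: 62 > 71 is false
  incident in covered region: no → false
  deductible ≤ 7523 USD: 8912 ≤ 7523 is false
Combine:
[1.1.1.1.2] false OR false = false
[1.1.1.1] false OR false = false
[1.1.1.2.2] false → false (antecedent false ⇒ implication holds) = true
[1.1.1.2] true OR true = true
[1.1.1] exactly-one(false, true) = true
[1.1.2.1.1.1] exactly-one(false, true) = true
[1.1.2.1.1] NOT true = false
[1.1.2.1.2.2] false → false (antecedent false ⇒ implication holds) = true
[1.1.2.1.2] false AND true = false
[1.1.2.1.3] false OR false OR false = false
[1.1.2.1] false OR false OR false = false
[1.1.2] NOT false = true
[1.1] true → true = true
[1] NOT true = false
[root] NOT false = true
Overall: true → paid

Paid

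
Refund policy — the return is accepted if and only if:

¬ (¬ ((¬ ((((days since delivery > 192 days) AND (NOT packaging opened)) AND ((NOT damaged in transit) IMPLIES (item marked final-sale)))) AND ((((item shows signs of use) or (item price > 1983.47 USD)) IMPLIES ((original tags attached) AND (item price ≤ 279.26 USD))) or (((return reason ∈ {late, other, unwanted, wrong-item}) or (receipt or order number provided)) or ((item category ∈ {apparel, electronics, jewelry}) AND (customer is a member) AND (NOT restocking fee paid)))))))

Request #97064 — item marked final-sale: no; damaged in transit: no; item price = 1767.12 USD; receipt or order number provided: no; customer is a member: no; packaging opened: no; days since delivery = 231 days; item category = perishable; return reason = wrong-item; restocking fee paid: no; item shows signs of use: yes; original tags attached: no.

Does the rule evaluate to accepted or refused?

Accepted

Atomic conditions:
  days since delivery > 192 days: 231 > 192 is true
  NOT packaging opened: no → true
  NOT damaged in transit: no → true
  item marked final-sale: no → false
  item shows signs of use: yes → true
  item price > 1983.47 USD: 1767.12 > 1983.47 is false
  original tags attached: no → false
  item price ≤ 279.26 USD: 1767.12 ≤ 279.26 is false
  return reason ∈ {late, other, unwanted, wrong-item}: wrong-item is in the set → true
  receipt or order number provided: no → false
  item category ∈ {apparel, electronics, jewelry}: perishable is not in the set → false
  customer is a member: no → false
  NOT restocking fee paid: no → true
Combine:
[1.1.1.1.1] true AND true = true
[1.1.1.1.2] true → false = false
[1.1.1.1] true AND false = false
[1.1.1] NOT false = true
[1.1.2.1.1] true OR false = true
[1.1.2.1.2] false AND false = false
[1.1.2.1] true → false = false
[1.1.2.2.1] true OR false = true
[1.1.2.2.2] false AND false AND true = false
[1.1.2.2] true OR false = true
[1.1.2] false OR true = true
[1.1] true AND true = true
[1] NOT true = false
[root] NOT false = true
Overall: true → accepted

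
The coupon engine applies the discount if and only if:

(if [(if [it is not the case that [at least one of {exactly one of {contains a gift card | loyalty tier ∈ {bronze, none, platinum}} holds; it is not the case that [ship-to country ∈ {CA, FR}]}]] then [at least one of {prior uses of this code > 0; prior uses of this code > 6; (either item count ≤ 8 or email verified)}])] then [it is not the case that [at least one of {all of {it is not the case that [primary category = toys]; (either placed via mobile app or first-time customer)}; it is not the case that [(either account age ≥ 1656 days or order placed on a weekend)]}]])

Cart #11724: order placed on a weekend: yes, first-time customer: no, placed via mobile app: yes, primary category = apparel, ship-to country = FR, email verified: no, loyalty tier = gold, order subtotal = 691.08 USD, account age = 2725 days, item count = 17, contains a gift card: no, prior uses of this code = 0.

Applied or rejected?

Applied

Atomic conditions:
  contains a gift card: no → false
  loyalty tier ∈ {bronze, none, platinum}: gold is not in the set → false
  ship-to country ∈ {CA, FR}: FR is in the set → true
  prior uses of this code > 0: 0 > 0 is false
  prior uses of this code > 6: 0 > 6 is false
  item count ≤ 8: 17 ≤ 8 is false
  email verified: no → false
  primary category = toys: apparel == toys is false
  placed via mobile app: yes → true
  first-time customer: no → false
  account age ≥ 1656 days: 2725 ≥ 1656 is true
  order placed on a weekend: yes → true
Combine:
[1.1.1.1] exactly-one(false, false) = false
[1.1.1.2] NOT true = false
[1.1.1] false OR false = false
[1.1] NOT false = true
[1.2.3] false OR false = false
[1.2] false OR false OR false = false
[1] true → false = false
[2.1.1.1] NOT false = true
[2.1.1.2] true OR false = true
[2.1.1] true AND true = true
[2.1.2.1] true OR true = true
[2.1.2] NOT true = false
[2.1] true OR false = true
[2] NOT true = false
[root] false → false (antecedent false ⇒ implication holds) = true
Overall: true → applied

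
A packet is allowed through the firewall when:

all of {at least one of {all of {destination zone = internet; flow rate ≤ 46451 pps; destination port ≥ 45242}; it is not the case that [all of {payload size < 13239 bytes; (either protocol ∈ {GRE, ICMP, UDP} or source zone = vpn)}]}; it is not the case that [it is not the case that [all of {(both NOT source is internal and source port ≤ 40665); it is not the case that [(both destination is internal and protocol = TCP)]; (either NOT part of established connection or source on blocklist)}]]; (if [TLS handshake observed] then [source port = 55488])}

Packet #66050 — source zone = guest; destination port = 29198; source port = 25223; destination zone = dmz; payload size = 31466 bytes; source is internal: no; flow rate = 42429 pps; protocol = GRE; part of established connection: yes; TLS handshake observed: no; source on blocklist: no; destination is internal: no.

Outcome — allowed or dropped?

Dropped

Atomic conditions:
  destination zone = internet: dmz == internet is false
  flow rate ≤ 46451 pps: 42429 ≤ 46451 is true
  destination port ≥ 45242: 29198 ≥ 45242 is false
  payload size < 13239 bytes: 31466 < 13239 is false
  protocol ∈ {GRE, ICMP, UDP}: GRE is in the set → true
  source zone = vpn: guest == vpn is false
  NOT source is internal: no → true
  source port ≤ 40665: 25223 ≤ 40665 is true
  destination is internal: no → false
  protocol = TCP: GRE == TCP is false
  NOT part of established connection: yes → false
  source on blocklist: no → false
  TLS handshake observed: no → false
  source port = 55488: 25223 == 55488 is false
Combine:
[1.1] false AND true AND false = false
[1.2.1.2] true OR false = true
[1.2.1] false AND true = false
[1.2] NOT false = true
[1] false OR true = true
[2.1.1.1] true AND true = true
[2.1.1.2.1] false AND false = false
[2.1.1.2] NOT false = true
[2.1.1.3] false OR false = false
[2.1.1] true AND true AND false = false
[2.1] NOT false = true
[2] NOT true = false
[3] false → false (antecedent false ⇒ implication holds) = true
[root] true AND false AND true = false
Overall: false → dropped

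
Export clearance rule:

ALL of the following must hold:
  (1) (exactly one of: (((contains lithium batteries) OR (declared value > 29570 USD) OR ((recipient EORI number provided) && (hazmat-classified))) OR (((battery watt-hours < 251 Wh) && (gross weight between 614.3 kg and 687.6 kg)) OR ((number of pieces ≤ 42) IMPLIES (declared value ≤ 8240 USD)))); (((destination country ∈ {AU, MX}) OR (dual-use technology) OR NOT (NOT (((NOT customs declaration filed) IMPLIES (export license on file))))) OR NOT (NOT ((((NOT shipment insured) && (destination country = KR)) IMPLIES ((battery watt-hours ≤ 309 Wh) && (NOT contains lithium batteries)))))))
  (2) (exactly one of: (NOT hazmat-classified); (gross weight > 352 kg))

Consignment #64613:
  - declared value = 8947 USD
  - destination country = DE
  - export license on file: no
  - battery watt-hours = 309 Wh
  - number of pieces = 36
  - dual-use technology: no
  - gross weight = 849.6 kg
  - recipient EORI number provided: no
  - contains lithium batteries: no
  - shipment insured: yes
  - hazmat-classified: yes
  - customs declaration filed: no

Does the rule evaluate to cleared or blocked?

Cleared

Atomic conditions:
  contains lithium batteries: no → false
  declared value > 29570 USD: 8947 > 29570 is false
  recipient EORI number provided: no → false
  hazmat-classified: yes → true
  battery watt-hours < 251 Wh: 309 < 251 is false
  gross weight between 614.3 kg and 687.6 kg: 849.6 in [614.3, 687.6] is false
  number of pieces ≤ 42: 36 ≤ 42 is true
  declared value ≤ 8240 USD: 8947 ≤ 8240 is false
  destination country ∈ {AU, MX}: DE is not in the set → false
  dual-use technology: no → false
  NOT customs declaration filed: no → true
  export license on file: no → false
  NOT shipment insured: yes → false
  destination country = KR: DE == KR is false
  battery watt-hours ≤ 309 Wh: 309 ≤ 309 is true
  NOT contains lithium batteries: no → true
  NOT hazmat-classified: yes → false
  gross weight > 352 kg: 849.6 > 352 is true
Combine:
[1.1.1.3] false AND true = false
[1.1.1] false OR false OR false = false
[1.1.2.1] false AND false = false
[1.1.2.2] true → false = false
[1.1.2] false OR false = false
[1.1] false OR false = false
[1.2.1.3.1.1] true → false = false
[1.2.1.3.1] NOT false = true
[1.2.1.3] NOT true = false
[1.2.1] false OR false OR false = false
[1.2.2.1.1.1] false AND false = false
[1.2.2.1.1.2] true AND true = true
[1.2.2.1.1] false → true (antecedent false ⇒ implication holds) = true
[1.2.2.1] NOT true = false
[1.2.2] NOT false = true
[1.2] false OR true = true
[1] exactly-one(false, true) = true
[2] exactly-one(false, true) = true
[root] true AND true = true
Overall: true → cleared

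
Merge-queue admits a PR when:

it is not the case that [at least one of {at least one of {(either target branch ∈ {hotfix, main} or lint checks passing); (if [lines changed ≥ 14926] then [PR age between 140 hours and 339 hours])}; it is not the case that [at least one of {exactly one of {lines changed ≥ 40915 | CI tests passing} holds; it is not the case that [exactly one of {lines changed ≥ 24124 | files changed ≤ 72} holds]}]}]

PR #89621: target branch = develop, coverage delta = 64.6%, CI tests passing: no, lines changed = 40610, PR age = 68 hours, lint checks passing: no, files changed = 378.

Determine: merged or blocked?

Blocked

Atomic conditions:
  target branch ∈ {hotfix, main}: develop is not in the set → false
  lint checks passing: no → false
  lines changed ≥ 14926: 40610 ≥ 14926 is true
  PR age between 140 hours and 339 hours: 68 in [140, 339] is false
  lines changed ≥ 40915: 40610 ≥ 40915 is false
  CI tests passing: no → false
  lines changed ≥ 24124: 40610 ≥ 24124 is true
  files changed ≤ 72: 378 ≤ 72 is false
Combine:
[1.1.1] false OR false = false
[1.1.2] true → false = false
[1.1] false OR false = false
[1.2.1.1] exactly-one(false, false) = false
[1.2.1.2.1] exactly-one(true, false) = true
[1.2.1.2] NOT true = false
[1.2.1] false OR false = false
[1.2] NOT false = true
[1] false OR true = true
[root] NOT true = false
Overall: false → blocked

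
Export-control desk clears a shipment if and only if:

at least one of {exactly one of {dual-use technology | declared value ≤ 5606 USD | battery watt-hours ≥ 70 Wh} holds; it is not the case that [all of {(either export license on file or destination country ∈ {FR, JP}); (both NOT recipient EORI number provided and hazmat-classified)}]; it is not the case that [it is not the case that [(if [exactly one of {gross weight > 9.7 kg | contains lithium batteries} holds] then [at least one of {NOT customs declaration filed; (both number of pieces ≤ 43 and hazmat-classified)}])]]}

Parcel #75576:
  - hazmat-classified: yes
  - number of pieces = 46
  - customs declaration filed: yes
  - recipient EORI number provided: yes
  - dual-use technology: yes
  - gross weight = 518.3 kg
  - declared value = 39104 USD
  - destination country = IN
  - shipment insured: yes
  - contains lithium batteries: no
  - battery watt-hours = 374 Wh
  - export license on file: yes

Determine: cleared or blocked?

Cleared

Atomic conditions:
  dual-use technology: yes → true
  declared value ≤ 5606 USD: 39104 ≤ 5606 is false
  battery watt-hours ≥ 70 Wh: 374 ≥ 70 is true
  export license on file: yes → true
  destination country ∈ {FR, JP}: IN is not in the set → false
  NOT recipient EORI number provided: yes → false
  hazmat-classified: yes → true
  gross weight > 9.7 kg: 518.3 > 9.7 is true
  contains lithium batteries: no → false
  NOT customs declaration filed: yes → false
  number of pieces ≤ 43: 46 ≤ 43 is false
Combine:
[1] exactly-one(true, false, true) = false
[2.1.1] true OR false = true
[2.1.2] false AND true = false
[2.1] true AND false = false
[2] NOT false = true
[3.1.1.1] exactly-one(true, false) = true
[3.1.1.2.2] false AND true = false
[3.1.1.2] false OR false = false
[3.1.1] true → false = false
[3.1] NOT false = true
[3] NOT true = false
[root] false OR true OR false = true
Overall: true → cleared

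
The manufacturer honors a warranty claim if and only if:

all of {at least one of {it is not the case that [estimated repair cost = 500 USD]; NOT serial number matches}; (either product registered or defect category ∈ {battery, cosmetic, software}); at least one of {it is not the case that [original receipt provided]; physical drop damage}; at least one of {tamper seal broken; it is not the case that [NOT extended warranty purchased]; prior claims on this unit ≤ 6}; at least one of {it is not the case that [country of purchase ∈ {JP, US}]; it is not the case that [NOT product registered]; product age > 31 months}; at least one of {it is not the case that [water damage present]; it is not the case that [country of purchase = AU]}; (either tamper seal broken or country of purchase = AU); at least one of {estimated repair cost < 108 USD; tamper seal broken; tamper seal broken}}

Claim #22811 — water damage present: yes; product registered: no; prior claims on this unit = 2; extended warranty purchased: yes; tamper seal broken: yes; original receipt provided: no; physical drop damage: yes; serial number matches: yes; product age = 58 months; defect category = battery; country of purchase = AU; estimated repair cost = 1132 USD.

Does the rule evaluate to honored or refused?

Atomic conditions:
  estimated repair cost = 500 USD: 1132 == 500 is false
  NOT serial number matches: yes → false
  product registered: no → false
  defect category ∈ {battery, cosmetic, software}: battery is in the set → true
  original receipt provided: no → false
  physical drop damage: yes → true
  tamper seal broken: yes → true
  NOT extended warranty purchased: yes → false
  prior claims on this unit ≤ 6: 2 ≤ 6 is true
  country of purchase ∈ {JP, US}: AU is not in the set → false
  NOT product registered: no → true
  product age > 31 months: 58 > 31 is true
  water damage present: yes → true
  country of purchase = AU: AU == AU is true
  estimated repair cost < 108 USD: 1132 < 108 is false
Combine:
[1.1] NOT false = true
[1] true OR false = true
[2] false OR true = true
[3.1] NOT false = true
[3] true OR true = true
[4.2] NOT false = true
[4] true OR true OR true = true
[5.1] NOT false = true
[5.2] NOT true = false
[5] true OR false OR true = true
[6.1] NOT true = false
[6.2] NOT true = false
[6] false OR false = false
[7] true OR true = true
[8] false OR true OR true = true
[root] true AND true AND true AND true AND true AND false AND true AND true = false
Overall: false → refused

Refused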